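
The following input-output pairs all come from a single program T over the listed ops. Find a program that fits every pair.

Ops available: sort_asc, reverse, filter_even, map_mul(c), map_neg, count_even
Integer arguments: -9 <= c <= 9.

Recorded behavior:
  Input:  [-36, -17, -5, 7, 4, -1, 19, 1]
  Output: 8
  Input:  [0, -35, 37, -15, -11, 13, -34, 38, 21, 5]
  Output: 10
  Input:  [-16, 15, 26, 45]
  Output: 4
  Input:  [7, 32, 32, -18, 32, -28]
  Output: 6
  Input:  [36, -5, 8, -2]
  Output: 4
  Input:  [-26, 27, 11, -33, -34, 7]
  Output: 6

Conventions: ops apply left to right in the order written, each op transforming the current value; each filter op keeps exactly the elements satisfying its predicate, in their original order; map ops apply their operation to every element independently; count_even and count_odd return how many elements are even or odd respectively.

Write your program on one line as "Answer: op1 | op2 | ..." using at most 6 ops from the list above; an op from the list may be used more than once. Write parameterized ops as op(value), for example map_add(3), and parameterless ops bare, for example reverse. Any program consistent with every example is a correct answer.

map_neg | reverse | map_neg | map_mul(6) | map_mul(8) | count_even

Check, running the answer program on each example:
  [-36, -17, -5, 7, 4, -1, 19, 1] -> [36, 17, 5, -7, -4, 1, -19, -1] -> [-1, -19, 1, -4, -7, 5, 17, 36] -> [1, 19, -1, 4, 7, -5, -17, -36] -> [6, 114, -6, 24, 42, -30, -102, -216] -> [48, 912, -48, 192, 336, -240, -816, -1728] -> 8
  [0, -35, 37, -15, -11, 13, -34, 38, 21, 5] -> [0, 35, -37, 15, 11, -13, 34, -38, -21, -5] -> [-5, -21, -38, 34, -13, 11, 15, -37, 35, 0] -> [5, 21, 38, -34, 13, -11, -15, 37, -35, 0] -> [30, 126, 228, -204, 78, -66, -90, 222, -210, 0] -> [240, 1008, 1824, -1632, 624, -528, -720, 1776, -1680, 0] -> 10
  [-16, 15, 26, 45] -> [16, -15, -26, -45] -> [-45, -26, -15, 16] -> [45, 26, 15, -16] -> [270, 156, 90, -96] -> [2160, 1248, 720, -768] -> 4
  [7, 32, 32, -18, 32, -28] -> [-7, -32, -32, 18, -32, 28] -> [28, -32, 18, -32, -32, -7] -> [-28, 32, -18, 32, 32, 7] -> [-168, 192, -108, 192, 192, 42] -> [-1344, 1536, -864, 1536, 1536, 336] -> 6
  [36, -5, 8, -2] -> [-36, 5, -8, 2] -> [2, -8, 5, -36] -> [-2, 8, -5, 36] -> [-12, 48, -30, 216] -> [-96, 384, -240, 1728] -> 4
  [-26, 27, 11, -33, -34, 7] -> [26, -27, -11, 33, 34, -7] -> [-7, 34, 33, -11, -27, 26] -> [7, -34, -33, 11, 27, -26] -> [42, -204, -198, 66, 162, -156] -> [336, -1632, -1584, 528, 1296, -1248] -> 6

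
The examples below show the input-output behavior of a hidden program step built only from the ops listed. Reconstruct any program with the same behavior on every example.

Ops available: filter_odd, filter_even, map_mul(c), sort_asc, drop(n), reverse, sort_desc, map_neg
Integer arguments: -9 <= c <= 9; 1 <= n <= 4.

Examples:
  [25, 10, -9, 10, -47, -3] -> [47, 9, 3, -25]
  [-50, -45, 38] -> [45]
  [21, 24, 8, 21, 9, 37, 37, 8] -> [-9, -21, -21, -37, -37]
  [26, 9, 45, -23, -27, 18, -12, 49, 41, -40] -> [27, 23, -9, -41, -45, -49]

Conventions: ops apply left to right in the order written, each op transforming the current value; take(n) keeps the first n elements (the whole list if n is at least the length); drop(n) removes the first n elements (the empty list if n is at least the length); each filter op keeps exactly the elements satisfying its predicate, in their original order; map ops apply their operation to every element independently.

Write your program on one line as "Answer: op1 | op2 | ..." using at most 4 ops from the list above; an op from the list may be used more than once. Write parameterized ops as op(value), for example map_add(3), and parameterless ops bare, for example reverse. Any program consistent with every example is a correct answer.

sort_asc | map_neg | filter_odd

Check, running the answer program on each example:
  [25, 10, -9, 10, -47, -3] -> [-47, -9, -3, 10, 10, 25] -> [47, 9, 3, -10, -10, -25] -> [47, 9, 3, -25]
  [-50, -45, 38] -> [-50, -45, 38] -> [50, 45, -38] -> [45]
  [21, 24, 8, 21, 9, 37, 37, 8] -> [8, 8, 9, 21, 21, 24, 37, 37] -> [-8, -8, -9, -21, -21, -24, -37, -37] -> [-9, -21, -21, -37, -37]
  [26, 9, 45, -23, -27, 18, -12, 49, 41, -40] -> [-40, -27, -23, -12, 9, 18, 26, 41, 45, 49] -> [40, 27, 23, 12, -9, -18, -26, -41, -45, -49] -> [27, 23, -9, -41, -45, -49]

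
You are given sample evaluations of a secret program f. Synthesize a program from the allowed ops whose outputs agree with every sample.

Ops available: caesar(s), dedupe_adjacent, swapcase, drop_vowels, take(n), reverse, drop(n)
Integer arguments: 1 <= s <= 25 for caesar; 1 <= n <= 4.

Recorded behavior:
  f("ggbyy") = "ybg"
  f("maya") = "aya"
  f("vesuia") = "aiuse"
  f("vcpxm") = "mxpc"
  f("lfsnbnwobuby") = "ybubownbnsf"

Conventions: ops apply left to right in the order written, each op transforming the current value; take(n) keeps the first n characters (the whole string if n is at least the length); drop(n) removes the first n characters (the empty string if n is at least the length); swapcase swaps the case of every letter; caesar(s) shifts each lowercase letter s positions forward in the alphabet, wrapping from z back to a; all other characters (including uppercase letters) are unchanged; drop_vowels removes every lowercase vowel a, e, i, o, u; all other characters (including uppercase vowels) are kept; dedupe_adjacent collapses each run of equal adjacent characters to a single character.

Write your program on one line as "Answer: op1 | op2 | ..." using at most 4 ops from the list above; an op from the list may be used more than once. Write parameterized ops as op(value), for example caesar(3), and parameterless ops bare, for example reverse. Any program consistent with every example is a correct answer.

drop(1) | dedupe_adjacent | reverse

Check, running the answer program on each example:
  "ggbyy" -> "gbyy" -> "gby" -> "ybg"
  "maya" -> "aya" -> "aya" -> "aya"
  "vesuia" -> "esuia" -> "esuia" -> "aiuse"
  "vcpxm" -> "cpxm" -> "cpxm" -> "mxpc"
  "lfsnbnwobuby" -> "fsnbnwobuby" -> "fsnbnwobuby" -> "ybubownbnsf"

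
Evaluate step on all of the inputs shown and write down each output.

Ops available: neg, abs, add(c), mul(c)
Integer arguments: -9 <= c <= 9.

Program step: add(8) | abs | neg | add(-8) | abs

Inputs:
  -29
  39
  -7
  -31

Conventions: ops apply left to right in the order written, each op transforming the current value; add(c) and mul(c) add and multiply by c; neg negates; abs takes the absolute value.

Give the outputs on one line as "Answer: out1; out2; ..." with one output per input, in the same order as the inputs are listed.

Execution, op by op:
  -29 -> -21 -> 21 -> -21 -> -29 -> 29
  39 -> 47 -> 47 -> -47 -> -55 -> 55
  -7 -> 1 -> 1 -> -1 -> -9 -> 9
  -31 -> -23 -> 23 -> -23 -> -31 -> 31

29; 55; 9; 31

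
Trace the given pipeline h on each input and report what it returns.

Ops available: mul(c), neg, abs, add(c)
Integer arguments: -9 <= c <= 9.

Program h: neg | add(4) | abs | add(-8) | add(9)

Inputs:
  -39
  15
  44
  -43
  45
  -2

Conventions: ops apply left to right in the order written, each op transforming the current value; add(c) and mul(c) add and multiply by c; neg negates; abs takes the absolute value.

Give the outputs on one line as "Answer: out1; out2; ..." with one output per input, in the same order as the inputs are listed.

44; 12; 41; 48; 42; 7

Execution, op by op:
  -39 -> 39 -> 43 -> 43 -> 35 -> 44
  15 -> -15 -> -11 -> 11 -> 3 -> 12
  44 -> -44 -> -40 -> 40 -> 32 -> 41
  -43 -> 43 -> 47 -> 47 -> 39 -> 48
  45 -> -45 -> -41 -> 41 -> 33 -> 42
  -2 -> 2 -> 6 -> 6 -> -2 -> 7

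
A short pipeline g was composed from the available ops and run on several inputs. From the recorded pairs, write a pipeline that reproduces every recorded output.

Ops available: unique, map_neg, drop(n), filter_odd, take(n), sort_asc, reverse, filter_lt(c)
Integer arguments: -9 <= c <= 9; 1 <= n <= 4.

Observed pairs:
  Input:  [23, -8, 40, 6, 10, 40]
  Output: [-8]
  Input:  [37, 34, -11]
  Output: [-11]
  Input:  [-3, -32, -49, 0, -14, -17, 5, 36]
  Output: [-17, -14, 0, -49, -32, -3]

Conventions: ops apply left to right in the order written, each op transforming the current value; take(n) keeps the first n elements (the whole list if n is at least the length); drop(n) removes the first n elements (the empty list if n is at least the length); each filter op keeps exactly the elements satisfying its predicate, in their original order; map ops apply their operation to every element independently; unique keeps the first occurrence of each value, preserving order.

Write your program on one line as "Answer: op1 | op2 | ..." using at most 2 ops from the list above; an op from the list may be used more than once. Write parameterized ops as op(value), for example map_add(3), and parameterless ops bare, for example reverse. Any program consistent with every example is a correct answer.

filter_lt(4) | reverse

Check, running the answer program on each example:
  [23, -8, 40, 6, 10, 40] -> [-8] -> [-8]
  [37, 34, -11] -> [-11] -> [-11]
  [-3, -32, -49, 0, -14, -17, 5, 36] -> [-3, -32, -49, 0, -14, -17] -> [-17, -14, 0, -49, -32, -3]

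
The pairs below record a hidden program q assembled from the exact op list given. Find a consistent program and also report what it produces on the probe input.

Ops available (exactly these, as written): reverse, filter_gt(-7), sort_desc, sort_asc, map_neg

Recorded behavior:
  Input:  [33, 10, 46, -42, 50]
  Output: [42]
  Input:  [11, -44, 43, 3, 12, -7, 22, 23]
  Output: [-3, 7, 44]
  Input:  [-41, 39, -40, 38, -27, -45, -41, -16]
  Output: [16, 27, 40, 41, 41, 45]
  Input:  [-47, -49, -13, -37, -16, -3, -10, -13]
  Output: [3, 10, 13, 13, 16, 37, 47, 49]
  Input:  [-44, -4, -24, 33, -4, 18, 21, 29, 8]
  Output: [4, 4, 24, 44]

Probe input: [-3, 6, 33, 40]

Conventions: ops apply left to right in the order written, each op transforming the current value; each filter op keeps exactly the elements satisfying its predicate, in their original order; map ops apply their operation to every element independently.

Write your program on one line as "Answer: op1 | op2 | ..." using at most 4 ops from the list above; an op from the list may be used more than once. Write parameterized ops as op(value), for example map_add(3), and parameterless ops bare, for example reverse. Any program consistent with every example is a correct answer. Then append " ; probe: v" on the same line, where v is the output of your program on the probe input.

map_neg | filter_gt(-7) | sort_asc ; probe: [-6, 3]

Check, running the answer program on each example:
  [33, 10, 46, -42, 50] -> [-33, -10, -46, 42, -50] -> [42] -> [42]
  [11, -44, 43, 3, 12, -7, 22, 23] -> [-11, 44, -43, -3, -12, 7, -22, -23] -> [44, -3, 7] -> [-3, 7, 44]
  [-41, 39, -40, 38, -27, -45, -41, -16] -> [41, -39, 40, -38, 27, 45, 41, 16] -> [41, 40, 27, 45, 41, 16] -> [16, 27, 40, 41, 41, 45]
  [-47, -49, -13, -37, -16, -3, -10, -13] -> [47, 49, 13, 37, 16, 3, 10, 13] -> [47, 49, 13, 37, 16, 3, 10, 13] -> [3, 10, 13, 13, 16, 37, 47, 49]
  [-44, -4, -24, 33, -4, 18, 21, 29, 8] -> [44, 4, 24, -33, 4, -18, -21, -29, -8] -> [44, 4, 24, 4] -> [4, 4, 24, 44]
  probe: [-3, 6, 33, 40] -> [3, -6, -33, -40] -> [3, -6] -> [-6, 3]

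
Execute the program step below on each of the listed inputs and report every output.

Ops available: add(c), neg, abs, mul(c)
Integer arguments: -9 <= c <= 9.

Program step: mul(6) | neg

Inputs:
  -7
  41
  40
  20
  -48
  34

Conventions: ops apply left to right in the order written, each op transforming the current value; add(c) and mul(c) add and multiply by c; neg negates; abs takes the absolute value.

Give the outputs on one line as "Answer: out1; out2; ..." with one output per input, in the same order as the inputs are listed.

Execution, op by op:
  -7 -> -42 -> 42
  41 -> 246 -> -246
  40 -> 240 -> -240
  20 -> 120 -> -120
  -48 -> -288 -> 288
  34 -> 204 -> -204

42; -246; -240; -120; 288; -204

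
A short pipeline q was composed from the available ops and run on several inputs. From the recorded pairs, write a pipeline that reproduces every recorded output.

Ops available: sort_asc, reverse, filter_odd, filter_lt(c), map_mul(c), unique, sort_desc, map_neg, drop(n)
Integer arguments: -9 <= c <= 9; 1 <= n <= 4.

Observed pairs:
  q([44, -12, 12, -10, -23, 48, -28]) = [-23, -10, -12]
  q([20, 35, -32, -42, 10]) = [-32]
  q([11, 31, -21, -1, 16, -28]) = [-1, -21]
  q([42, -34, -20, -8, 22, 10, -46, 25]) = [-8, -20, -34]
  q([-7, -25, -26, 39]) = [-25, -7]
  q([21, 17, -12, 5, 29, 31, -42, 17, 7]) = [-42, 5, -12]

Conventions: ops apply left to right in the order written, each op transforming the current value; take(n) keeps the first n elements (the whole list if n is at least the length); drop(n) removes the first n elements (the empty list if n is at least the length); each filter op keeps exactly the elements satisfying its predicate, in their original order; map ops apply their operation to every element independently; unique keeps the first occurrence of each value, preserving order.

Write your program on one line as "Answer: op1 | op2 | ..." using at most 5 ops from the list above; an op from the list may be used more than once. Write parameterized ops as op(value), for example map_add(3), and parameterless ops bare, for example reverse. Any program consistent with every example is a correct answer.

filter_lt(9) | map_neg | reverse | drop(1) | map_neg

Check, running the answer program on each example:
  [44, -12, 12, -10, -23, 48, -28] -> [-12, -10, -23, -28] -> [12, 10, 23, 28] -> [28, 23, 10, 12] -> [23, 10, 12] -> [-23, -10, -12]
  [20, 35, -32, -42, 10] -> [-32, -42] -> [32, 42] -> [42, 32] -> [32] -> [-32]
  [11, 31, -21, -1, 16, -28] -> [-21, -1, -28] -> [21, 1, 28] -> [28, 1, 21] -> [1, 21] -> [-1, -21]
  [42, -34, -20, -8, 22, 10, -46, 25] -> [-34, -20, -8, -46] -> [34, 20, 8, 46] -> [46, 8, 20, 34] -> [8, 20, 34] -> [-8, -20, -34]
  [-7, -25, -26, 39] -> [-7, -25, -26] -> [7, 25, 26] -> [26, 25, 7] -> [25, 7] -> [-25, -7]
  [21, 17, -12, 5, 29, 31, -42, 17, 7] -> [-12, 5, -42, 7] -> [12, -5, 42, -7] -> [-7, 42, -5, 12] -> [42, -5, 12] -> [-42, 5, -12]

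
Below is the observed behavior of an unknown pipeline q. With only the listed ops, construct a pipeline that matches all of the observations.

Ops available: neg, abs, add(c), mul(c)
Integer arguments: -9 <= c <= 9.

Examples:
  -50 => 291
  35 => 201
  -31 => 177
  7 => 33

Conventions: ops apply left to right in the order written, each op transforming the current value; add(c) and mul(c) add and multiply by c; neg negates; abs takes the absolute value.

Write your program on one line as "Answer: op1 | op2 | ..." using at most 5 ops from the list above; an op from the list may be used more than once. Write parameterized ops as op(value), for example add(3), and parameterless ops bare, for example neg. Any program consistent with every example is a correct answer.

abs | mul(-3) | mul(-2) | add(-8) | add(-1)

Check, running the answer program on each example:
  -50 -> 50 -> -150 -> 300 -> 292 -> 291
  35 -> 35 -> -105 -> 210 -> 202 -> 201
  -31 -> 31 -> -93 -> 186 -> 178 -> 177
  7 -> 7 -> -21 -> 42 -> 34 -> 33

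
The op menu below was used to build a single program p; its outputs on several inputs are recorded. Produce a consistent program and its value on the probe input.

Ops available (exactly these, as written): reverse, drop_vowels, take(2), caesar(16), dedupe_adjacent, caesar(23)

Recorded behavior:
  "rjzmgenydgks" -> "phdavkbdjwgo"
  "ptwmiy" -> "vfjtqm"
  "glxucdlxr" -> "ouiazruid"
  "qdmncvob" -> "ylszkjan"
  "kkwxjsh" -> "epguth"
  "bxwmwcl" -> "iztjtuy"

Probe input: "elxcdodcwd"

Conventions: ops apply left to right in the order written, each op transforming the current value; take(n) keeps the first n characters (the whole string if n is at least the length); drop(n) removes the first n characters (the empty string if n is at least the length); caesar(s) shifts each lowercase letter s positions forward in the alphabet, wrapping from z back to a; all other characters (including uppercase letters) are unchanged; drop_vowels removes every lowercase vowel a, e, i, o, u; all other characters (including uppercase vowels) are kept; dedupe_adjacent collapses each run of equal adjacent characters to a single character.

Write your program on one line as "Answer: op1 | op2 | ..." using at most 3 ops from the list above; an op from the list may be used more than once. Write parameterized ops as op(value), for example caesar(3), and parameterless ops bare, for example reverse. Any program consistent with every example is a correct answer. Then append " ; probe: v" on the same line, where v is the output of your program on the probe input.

dedupe_adjacent | caesar(23) | reverse ; probe: "atzalazuib"

Check, running the answer program on each example:
  "rjzmgenydgks" -> "rjzmgenydgks" -> "ogwjdbkvadhp" -> "phdavkbdjwgo"
  "ptwmiy" -> "ptwmiy" -> "mqtjfv" -> "vfjtqm"
  "glxucdlxr" -> "glxucdlxr" -> "diurzaiuo" -> "ouiazruid"
  "qdmncvob" -> "qdmncvob" -> "najkzsly" -> "ylszkjan"
  "kkwxjsh" -> "kwxjsh" -> "htugpe" -> "epguth"
  "bxwmwcl" -> "bxwmwcl" -> "yutjtzi" -> "iztjtuy"
  probe: "elxcdodcwd" -> "elxcdodcwd" -> "biuzalazta" -> "atzalazuib"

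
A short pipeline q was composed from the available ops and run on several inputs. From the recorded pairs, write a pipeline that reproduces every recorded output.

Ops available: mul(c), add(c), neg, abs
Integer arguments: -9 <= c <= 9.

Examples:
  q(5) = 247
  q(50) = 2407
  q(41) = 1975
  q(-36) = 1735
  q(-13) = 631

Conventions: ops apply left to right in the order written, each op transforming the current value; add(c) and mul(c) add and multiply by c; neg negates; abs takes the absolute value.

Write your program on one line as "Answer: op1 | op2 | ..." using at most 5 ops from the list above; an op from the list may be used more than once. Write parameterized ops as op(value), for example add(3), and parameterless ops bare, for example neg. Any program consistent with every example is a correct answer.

mul(-1) | mul(6) | mul(8) | abs | add(7)

Check, running the answer program on each example:
  5 -> -5 -> -30 -> -240 -> 240 -> 247
  50 -> -50 -> -300 -> -2400 -> 2400 -> 2407
  41 -> -41 -> -246 -> -1968 -> 1968 -> 1975
  -36 -> 36 -> 216 -> 1728 -> 1728 -> 1735
  -13 -> 13 -> 78 -> 624 -> 624 -> 631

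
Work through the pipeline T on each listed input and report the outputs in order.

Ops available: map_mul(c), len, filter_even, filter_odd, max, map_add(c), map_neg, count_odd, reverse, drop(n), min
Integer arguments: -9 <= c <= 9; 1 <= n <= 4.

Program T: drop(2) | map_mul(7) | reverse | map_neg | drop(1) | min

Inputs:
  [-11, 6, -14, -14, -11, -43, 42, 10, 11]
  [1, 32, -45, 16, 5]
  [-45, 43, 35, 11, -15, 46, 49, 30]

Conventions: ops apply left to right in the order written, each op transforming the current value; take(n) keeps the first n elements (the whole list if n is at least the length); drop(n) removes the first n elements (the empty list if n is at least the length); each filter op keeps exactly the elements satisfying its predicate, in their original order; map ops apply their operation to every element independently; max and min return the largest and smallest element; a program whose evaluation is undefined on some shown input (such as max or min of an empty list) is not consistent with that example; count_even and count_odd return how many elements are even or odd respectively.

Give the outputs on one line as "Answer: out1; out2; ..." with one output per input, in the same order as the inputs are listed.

-294; -112; -343

Execution, op by op:
  [-11, 6, -14, -14, -11, -43, 42, 10, 11] -> [-14, -14, -11, -43, 42, 10, 11] -> [-98, -98, -77, -301, 294, 70, 77] -> [77, 70, 294, -301, -77, -98, -98] -> [-77, -70, -294, 301, 77, 98, 98] -> [-70, -294, 301, 77, 98, 98] -> -294
  [1, 32, -45, 16, 5] -> [-45, 16, 5] -> [-315, 112, 35] -> [35, 112, -315] -> [-35, -112, 315] -> [-112, 315] -> -112
  [-45, 43, 35, 11, -15, 46, 49, 30] -> [35, 11, -15, 46, 49, 30] -> [245, 77, -105, 322, 343, 210] -> [210, 343, 322, -105, 77, 245] -> [-210, -343, -322, 105, -77, -245] -> [-343, -322, 105, -77, -245] -> -343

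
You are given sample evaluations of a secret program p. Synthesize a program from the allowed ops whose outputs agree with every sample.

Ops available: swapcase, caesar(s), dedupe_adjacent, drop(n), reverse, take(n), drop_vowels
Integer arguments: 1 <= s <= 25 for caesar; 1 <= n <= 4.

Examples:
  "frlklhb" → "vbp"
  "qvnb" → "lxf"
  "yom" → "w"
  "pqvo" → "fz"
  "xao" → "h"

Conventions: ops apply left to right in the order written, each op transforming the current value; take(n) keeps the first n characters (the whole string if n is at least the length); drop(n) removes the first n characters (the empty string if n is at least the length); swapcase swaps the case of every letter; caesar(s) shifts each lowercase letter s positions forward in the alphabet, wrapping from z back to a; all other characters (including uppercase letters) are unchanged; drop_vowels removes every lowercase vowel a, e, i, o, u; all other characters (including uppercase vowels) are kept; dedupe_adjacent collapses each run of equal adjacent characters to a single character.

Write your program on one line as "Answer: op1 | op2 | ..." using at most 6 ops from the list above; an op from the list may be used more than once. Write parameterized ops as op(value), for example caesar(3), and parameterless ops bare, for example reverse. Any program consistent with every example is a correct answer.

take(4) | drop_vowels | caesar(10) | reverse | drop_vowels

Check, running the answer program on each example:
  "frlklhb" -> "frlk" -> "frlk" -> "pbvu" -> "uvbp" -> "vbp"
  "qvnb" -> "qvnb" -> "qvnb" -> "afxl" -> "lxfa" -> "lxf"
  "yom" -> "yom" -> "ym" -> "iw" -> "wi" -> "w"
  "pqvo" -> "pqvo" -> "pqv" -> "zaf" -> "faz" -> "fz"
  "xao" -> "xao" -> "x" -> "h" -> "h" -> "h"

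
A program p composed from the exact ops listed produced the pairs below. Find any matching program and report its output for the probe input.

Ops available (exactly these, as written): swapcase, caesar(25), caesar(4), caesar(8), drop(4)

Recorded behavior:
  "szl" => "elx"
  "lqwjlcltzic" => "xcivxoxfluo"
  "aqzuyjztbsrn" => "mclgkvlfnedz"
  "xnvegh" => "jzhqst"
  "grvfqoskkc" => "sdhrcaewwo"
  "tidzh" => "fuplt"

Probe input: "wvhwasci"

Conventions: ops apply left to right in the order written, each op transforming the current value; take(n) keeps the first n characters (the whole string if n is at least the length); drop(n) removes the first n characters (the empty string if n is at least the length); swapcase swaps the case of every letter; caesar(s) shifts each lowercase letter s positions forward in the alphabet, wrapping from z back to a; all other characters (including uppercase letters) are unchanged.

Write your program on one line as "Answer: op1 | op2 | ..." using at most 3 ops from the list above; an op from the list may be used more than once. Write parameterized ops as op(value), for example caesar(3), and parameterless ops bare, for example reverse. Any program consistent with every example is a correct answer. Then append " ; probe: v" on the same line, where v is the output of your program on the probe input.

caesar(4) | caesar(8) ; probe: "ihtimeou"

Check, running the answer program on each example:
  "szl" -> "wdp" -> "elx"
  "lqwjlcltzic" -> "puanpgpxdmg" -> "xcivxoxfluo"
  "aqzuyjztbsrn" -> "eudycndxfwvr" -> "mclgkvlfnedz"
  "xnvegh" -> "brzikl" -> "jzhqst"
  "grvfqoskkc" -> "kvzjuswoog" -> "sdhrcaewwo"
  "tidzh" -> "xmhdl" -> "fuplt"
  probe: "wvhwasci" -> "azlaewgm" -> "ihtimeou"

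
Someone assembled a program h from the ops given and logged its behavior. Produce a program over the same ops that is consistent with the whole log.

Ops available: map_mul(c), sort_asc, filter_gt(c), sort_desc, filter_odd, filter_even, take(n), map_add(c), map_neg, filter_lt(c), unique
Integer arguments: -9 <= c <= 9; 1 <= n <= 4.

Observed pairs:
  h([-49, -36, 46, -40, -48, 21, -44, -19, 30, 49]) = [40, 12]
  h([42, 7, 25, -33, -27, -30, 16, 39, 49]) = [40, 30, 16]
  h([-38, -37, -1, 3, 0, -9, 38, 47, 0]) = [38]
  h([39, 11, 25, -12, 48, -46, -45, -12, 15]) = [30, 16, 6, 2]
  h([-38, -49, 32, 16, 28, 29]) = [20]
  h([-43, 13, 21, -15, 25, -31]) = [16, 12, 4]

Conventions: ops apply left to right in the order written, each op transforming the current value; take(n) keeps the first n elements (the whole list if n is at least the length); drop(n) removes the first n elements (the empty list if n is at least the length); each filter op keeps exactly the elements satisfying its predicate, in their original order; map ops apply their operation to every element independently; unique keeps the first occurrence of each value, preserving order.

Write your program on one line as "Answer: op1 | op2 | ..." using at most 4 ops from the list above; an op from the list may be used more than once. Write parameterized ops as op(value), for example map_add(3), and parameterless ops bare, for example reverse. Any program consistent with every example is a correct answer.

filter_gt(9) | filter_odd | map_add(-9) | sort_desc

Check, running the answer program on each example:
  [-49, -36, 46, -40, -48, 21, -44, -19, 30, 49] -> [46, 21, 30, 49] -> [21, 49] -> [12, 40] -> [40, 12]
  [42, 7, 25, -33, -27, -30, 16, 39, 49] -> [42, 25, 16, 39, 49] -> [25, 39, 49] -> [16, 30, 40] -> [40, 30, 16]
  [-38, -37, -1, 3, 0, -9, 38, 47, 0] -> [38, 47] -> [47] -> [38] -> [38]
  [39, 11, 25, -12, 48, -46, -45, -12, 15] -> [39, 11, 25, 48, 15] -> [39, 11, 25, 15] -> [30, 2, 16, 6] -> [30, 16, 6, 2]
  [-38, -49, 32, 16, 28, 29] -> [32, 16, 28, 29] -> [29] -> [20] -> [20]
  [-43, 13, 21, -15, 25, -31] -> [13, 21, 25] -> [13, 21, 25] -> [4, 12, 16] -> [16, 12, 4]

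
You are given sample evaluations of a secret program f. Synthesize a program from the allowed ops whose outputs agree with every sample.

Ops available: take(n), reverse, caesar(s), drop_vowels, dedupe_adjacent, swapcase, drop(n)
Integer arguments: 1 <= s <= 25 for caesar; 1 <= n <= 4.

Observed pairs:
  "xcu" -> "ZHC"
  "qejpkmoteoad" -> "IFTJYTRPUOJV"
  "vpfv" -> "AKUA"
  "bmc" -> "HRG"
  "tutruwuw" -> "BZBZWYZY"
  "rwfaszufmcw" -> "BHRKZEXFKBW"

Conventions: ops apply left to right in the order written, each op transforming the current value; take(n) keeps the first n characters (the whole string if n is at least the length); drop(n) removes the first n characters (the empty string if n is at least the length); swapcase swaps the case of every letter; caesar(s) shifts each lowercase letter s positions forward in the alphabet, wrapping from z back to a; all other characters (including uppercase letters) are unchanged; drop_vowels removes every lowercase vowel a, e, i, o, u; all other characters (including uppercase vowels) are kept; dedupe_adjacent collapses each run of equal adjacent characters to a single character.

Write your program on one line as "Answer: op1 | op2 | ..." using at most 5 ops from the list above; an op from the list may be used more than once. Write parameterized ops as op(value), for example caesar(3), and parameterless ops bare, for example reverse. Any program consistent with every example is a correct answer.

reverse | caesar(15) | caesar(16) | swapcase

Check, running the answer program on each example:
  "xcu" -> "ucx" -> "jrm" -> "zhc" -> "ZHC"
  "qejpkmoteoad" -> "daoetomkpjeq" -> "spdtidbzeytf" -> "iftjytrpuojv" -> "IFTJYTRPUOJV"
  "vpfv" -> "vfpv" -> "kuek" -> "akua" -> "AKUA"
  "bmc" -> "cmb" -> "rbq" -> "hrg" -> "HRG"
  "tutruwuw" -> "wuwurtut" -> "ljljgiji" -> "bzbzwyzy" -> "BZBZWYZY"
  "rwfaszufmcw" -> "wcmfuzsafwr" -> "lrbujohpulg" -> "bhrkzexfkbw" -> "BHRKZEXFKBW"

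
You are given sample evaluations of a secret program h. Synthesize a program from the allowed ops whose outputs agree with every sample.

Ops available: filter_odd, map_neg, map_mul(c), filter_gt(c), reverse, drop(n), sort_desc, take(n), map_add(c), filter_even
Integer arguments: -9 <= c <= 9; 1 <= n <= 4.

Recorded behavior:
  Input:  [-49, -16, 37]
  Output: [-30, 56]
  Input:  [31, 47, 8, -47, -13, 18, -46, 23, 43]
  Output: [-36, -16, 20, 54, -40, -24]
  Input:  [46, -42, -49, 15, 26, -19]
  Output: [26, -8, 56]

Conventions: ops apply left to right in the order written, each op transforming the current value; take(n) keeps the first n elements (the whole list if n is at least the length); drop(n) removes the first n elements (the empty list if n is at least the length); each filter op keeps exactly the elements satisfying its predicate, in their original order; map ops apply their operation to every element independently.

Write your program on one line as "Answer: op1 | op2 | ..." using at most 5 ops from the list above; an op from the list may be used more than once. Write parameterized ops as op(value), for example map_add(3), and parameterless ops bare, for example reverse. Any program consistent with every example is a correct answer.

map_neg | map_add(7) | reverse | filter_even

Check, running the answer program on each example:
  [-49, -16, 37] -> [49, 16, -37] -> [56, 23, -30] -> [-30, 23, 56] -> [-30, 56]
  [31, 47, 8, -47, -13, 18, -46, 23, 43] -> [-31, -47, -8, 47, 13, -18, 46, -23, -43] -> [-24, -40, -1, 54, 20, -11, 53, -16, -36] -> [-36, -16, 53, -11, 20, 54, -1, -40, -24] -> [-36, -16, 20, 54, -40, -24]
  [46, -42, -49, 15, 26, -19] -> [-46, 42, 49, -15, -26, 19] -> [-39, 49, 56, -8, -19, 26] -> [26, -19, -8, 56, 49, -39] -> [26, -8, 56]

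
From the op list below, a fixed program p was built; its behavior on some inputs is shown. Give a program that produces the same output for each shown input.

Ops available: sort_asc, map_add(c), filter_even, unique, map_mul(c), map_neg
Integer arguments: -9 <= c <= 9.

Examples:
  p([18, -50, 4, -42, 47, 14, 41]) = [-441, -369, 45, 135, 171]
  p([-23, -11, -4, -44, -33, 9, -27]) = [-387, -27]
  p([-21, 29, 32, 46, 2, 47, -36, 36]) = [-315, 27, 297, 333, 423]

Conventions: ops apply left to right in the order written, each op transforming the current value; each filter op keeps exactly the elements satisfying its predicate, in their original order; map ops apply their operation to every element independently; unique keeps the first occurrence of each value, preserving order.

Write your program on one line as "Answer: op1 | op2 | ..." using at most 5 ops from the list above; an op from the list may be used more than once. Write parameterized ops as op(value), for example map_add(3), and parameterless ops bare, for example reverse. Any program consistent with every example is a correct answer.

sort_asc | filter_even | map_mul(9) | map_add(9)

Check, running the answer program on each example:
  [18, -50, 4, -42, 47, 14, 41] -> [-50, -42, 4, 14, 18, 41, 47] -> [-50, -42, 4, 14, 18] -> [-450, -378, 36, 126, 162] -> [-441, -369, 45, 135, 171]
  [-23, -11, -4, -44, -33, 9, -27] -> [-44, -33, -27, -23, -11, -4, 9] -> [-44, -4] -> [-396, -36] -> [-387, -27]
  [-21, 29, 32, 46, 2, 47, -36, 36] -> [-36, -21, 2, 29, 32, 36, 46, 47] -> [-36, 2, 32, 36, 46] -> [-324, 18, 288, 324, 414] -> [-315, 27, 297, 333, 423]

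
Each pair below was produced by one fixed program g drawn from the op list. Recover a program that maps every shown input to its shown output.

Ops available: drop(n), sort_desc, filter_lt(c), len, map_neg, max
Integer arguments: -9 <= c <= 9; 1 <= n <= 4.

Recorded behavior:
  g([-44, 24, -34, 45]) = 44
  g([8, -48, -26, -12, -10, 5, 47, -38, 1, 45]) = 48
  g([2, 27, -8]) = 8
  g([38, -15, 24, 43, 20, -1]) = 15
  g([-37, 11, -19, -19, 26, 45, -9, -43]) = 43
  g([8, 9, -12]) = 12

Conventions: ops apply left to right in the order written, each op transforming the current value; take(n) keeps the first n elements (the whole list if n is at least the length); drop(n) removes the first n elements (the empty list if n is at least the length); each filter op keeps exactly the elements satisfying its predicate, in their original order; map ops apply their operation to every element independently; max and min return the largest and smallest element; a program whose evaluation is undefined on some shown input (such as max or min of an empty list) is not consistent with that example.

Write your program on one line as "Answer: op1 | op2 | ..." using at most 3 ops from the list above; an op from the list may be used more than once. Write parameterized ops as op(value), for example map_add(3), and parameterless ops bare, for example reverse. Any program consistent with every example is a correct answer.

map_neg | sort_desc | max

Check, running the answer program on each example:
  [-44, 24, -34, 45] -> [44, -24, 34, -45] -> [44, 34, -24, -45] -> 44
  [8, -48, -26, -12, -10, 5, 47, -38, 1, 45] -> [-8, 48, 26, 12, 10, -5, -47, 38, -1, -45] -> [48, 38, 26, 12, 10, -1, -5, -8, -45, -47] -> 48
  [2, 27, -8] -> [-2, -27, 8] -> [8, -2, -27] -> 8
  [38, -15, 24, 43, 20, -1] -> [-38, 15, -24, -43, -20, 1] -> [15, 1, -20, -24, -38, -43] -> 15
  [-37, 11, -19, -19, 26, 45, -9, -43] -> [37, -11, 19, 19, -26, -45, 9, 43] -> [43, 37, 19, 19, 9, -11, -26, -45] -> 43
  [8, 9, -12] -> [-8, -9, 12] -> [12, -8, -9] -> 12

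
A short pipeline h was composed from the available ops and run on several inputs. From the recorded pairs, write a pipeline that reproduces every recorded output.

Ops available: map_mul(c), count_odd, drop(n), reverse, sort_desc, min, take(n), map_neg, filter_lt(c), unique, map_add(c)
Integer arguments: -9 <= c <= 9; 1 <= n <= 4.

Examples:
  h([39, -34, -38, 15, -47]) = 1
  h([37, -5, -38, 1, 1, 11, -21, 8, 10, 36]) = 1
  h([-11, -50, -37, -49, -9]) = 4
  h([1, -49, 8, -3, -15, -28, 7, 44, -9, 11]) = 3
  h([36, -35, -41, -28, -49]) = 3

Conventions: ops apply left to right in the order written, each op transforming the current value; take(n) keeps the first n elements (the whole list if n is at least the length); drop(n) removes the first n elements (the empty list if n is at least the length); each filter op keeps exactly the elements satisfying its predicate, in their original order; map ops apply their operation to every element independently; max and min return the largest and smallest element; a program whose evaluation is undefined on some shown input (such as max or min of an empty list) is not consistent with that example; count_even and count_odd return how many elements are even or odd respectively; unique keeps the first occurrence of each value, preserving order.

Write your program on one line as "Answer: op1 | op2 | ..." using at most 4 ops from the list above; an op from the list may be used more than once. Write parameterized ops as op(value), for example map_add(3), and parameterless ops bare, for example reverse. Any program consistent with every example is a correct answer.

filter_lt(-8) | sort_desc | count_odd

Check, running the answer program on each example:
  [39, -34, -38, 15, -47] -> [-34, -38, -47] -> [-34, -38, -47] -> 1
  [37, -5, -38, 1, 1, 11, -21, 8, 10, 36] -> [-38, -21] -> [-21, -38] -> 1
  [-11, -50, -37, -49, -9] -> [-11, -50, -37, -49, -9] -> [-9, -11, -37, -49, -50] -> 4
  [1, -49, 8, -3, -15, -28, 7, 44, -9, 11] -> [-49, -15, -28, -9] -> [-9, -15, -28, -49] -> 3
  [36, -35, -41, -28, -49] -> [-35, -41, -28, -49] -> [-28, -35, -41, -49] -> 3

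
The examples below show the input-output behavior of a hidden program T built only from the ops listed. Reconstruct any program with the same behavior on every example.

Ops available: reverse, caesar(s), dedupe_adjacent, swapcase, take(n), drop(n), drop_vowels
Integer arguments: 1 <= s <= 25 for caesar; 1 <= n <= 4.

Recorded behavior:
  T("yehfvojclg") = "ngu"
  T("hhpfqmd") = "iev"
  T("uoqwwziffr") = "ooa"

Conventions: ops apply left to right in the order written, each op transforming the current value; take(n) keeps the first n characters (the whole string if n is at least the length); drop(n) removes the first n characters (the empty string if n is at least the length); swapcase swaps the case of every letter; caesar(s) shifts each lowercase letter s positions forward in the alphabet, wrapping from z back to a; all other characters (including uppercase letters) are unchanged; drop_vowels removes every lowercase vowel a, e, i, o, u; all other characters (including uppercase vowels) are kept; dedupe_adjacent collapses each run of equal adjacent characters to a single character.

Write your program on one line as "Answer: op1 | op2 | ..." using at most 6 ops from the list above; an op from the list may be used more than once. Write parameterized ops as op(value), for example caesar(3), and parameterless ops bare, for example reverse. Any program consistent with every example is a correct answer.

caesar(21) | drop(3) | drop_vowels | caesar(23) | take(3)

Check, running the answer program on each example:
  "yehfvojclg" -> "tzcaqjexgb" -> "aqjexgb" -> "qjxgb" -> "ngudy" -> "ngu"
  "hhpfqmd" -> "cckalhy" -> "alhy" -> "lhy" -> "iev" -> "iev"
  "uoqwwziffr" -> "pjlrrudaam" -> "rrudaam" -> "rrdm" -> "ooaj" -> "ooa"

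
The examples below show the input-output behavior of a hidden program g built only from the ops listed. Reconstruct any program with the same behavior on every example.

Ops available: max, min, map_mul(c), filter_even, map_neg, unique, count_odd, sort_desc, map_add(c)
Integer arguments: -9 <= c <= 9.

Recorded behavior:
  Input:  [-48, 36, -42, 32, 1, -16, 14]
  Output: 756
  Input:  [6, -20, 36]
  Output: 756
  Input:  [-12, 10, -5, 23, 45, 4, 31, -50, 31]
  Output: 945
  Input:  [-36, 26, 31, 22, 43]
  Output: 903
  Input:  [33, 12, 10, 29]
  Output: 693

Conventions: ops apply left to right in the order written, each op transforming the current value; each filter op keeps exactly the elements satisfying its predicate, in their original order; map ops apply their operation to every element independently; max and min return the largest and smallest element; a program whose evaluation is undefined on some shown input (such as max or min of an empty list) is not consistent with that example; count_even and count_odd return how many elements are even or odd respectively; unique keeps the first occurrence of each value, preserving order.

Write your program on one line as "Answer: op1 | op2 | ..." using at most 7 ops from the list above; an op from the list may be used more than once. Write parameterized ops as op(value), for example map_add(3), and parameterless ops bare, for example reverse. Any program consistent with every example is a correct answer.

unique | map_mul(-1) | map_mul(-3) | sort_desc | map_mul(7) | max

Check, running the answer program on each example:
  [-48, 36, -42, 32, 1, -16, 14] -> [-48, 36, -42, 32, 1, -16, 14] -> [48, -36, 42, -32, -1, 16, -14] -> [-144, 108, -126, 96, 3, -48, 42] -> [108, 96, 42, 3, -48, -126, -144] -> [756, 672, 294, 21, -336, -882, -1008] -> 756
  [6, -20, 36] -> [6, -20, 36] -> [-6, 20, -36] -> [18, -60, 108] -> [108, 18, -60] -> [756, 126, -420] -> 756
  [-12, 10, -5, 23, 45, 4, 31, -50, 31] -> [-12, 10, -5, 23, 45, 4, 31, -50] -> [12, -10, 5, -23, -45, -4, -31, 50] -> [-36, 30, -15, 69, 135, 12, 93, -150] -> [135, 93, 69, 30, 12, -15, -36, -150] -> [945, 651, 483, 210, 84, -105, -252, -1050] -> 945
  [-36, 26, 31, 22, 43] -> [-36, 26, 31, 22, 43] -> [36, -26, -31, -22, -43] -> [-108, 78, 93, 66, 129] -> [129, 93, 78, 66, -108] -> [903, 651, 546, 462, -756] -> 903
  [33, 12, 10, 29] -> [33, 12, 10, 29] -> [-33, -12, -10, -29] -> [99, 36, 30, 87] -> [99, 87, 36, 30] -> [693, 609, 252, 210] -> 693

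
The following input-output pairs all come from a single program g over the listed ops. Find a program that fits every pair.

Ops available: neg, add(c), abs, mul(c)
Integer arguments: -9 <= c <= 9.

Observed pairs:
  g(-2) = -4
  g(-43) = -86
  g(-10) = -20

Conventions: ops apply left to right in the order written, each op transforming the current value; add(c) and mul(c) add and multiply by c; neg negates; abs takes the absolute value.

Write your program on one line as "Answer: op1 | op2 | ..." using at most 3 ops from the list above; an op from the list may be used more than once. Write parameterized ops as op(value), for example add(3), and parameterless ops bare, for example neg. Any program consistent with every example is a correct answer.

abs | mul(-2)

Check, running the answer program on each example:
  -2 -> 2 -> -4
  -43 -> 43 -> -86
  -10 -> 10 -> -20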